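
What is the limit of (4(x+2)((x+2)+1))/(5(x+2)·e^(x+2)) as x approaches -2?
Both numerator and denominator → 0 as x → -2; this is a 0/0 indeterminate form.
Expand each to leading order near x = -2: numerator ~ 4·(x + 2), denominator ~ 5·(x + 2).
The limit of the ratio is 4/5.

Final answer: 4/5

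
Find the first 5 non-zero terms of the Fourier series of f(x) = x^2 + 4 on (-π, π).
-4·cos(x) + cos(2·x) - 4·cos(3·x)/9 + cos(4·x)/4 + π^2/3 + 4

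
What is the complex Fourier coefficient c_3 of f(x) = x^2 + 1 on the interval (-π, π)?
Compute the real Fourier coefficients first: a_3 = -4/9, b_3 = 0.
Then c_3 = (a_3 − i·b_3)/2 = -2/9.

Final answer: -2/9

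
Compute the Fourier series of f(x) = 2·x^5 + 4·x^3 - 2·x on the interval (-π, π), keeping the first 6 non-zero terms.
(-72·π^2 + 4·π^4 + 428)·sin(x) + (-2·π^4 - 7 + 6·π^2)·sin(2·x) + (-8·π^2/27 - 92/81 + 4·π^4/3)·sin(3·x) + (-π^4 - 3·π^2/4 + 41/32)·sin(4·x) + (-644/625 + 24·π^2/25 + 4·π^4/5)·sin(5·x) + (-2·π^4/3 - 26·π^2/27 + 67/81)·sin(6·x)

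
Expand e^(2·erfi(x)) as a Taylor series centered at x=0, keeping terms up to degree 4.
x^4·(32/(3·π^2) + 16/(3·π)) + x^3·(4/(3·√(π)) + 32/(3·π^(3/2))) + 8·x^2/π + 4·x/√(π) + 1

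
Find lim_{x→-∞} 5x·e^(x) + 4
The product is a 0·∞ indeterminate form at x → -∞.
Rewrite the product as 5x / e^(-x) (an ∞/∞ form) and apply L'Hôpital, or use the standard hierarchy e^(|x|) ≫ |x| as x → -∞.
The indeterminate product → 0, so the limit = 4.

Final answer: 4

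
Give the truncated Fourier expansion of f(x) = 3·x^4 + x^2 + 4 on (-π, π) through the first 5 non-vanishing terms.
(140 - 24·π^2)·cos(x) + (-8 + 6·π^2)·cos(2·x) + (4/3 - 8·π^2/3)·cos(3·x) + (-5/16 + 3·π^2/2)·cos(4·x) + π^2/3 + 4 + 3·π^4/5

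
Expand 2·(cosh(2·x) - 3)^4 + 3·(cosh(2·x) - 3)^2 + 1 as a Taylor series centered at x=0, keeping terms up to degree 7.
56·x^6/45 + 460·x^4/3 - 152·x^2 + 45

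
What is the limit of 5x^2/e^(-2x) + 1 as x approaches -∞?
The quotient is an ∞/∞ indeterminate form as x → -∞.
Compare growth rates of the dominant terms (exponentials ≫ polynomials ≫ logarithms), or apply L'Hôpital's rule; the quotient → 0.
Adding the constant: 0 + 1 = 1. Limit = 1.

Final answer: 1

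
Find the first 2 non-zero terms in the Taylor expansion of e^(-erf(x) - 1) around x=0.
-2·x·e^(-1)/√(π) + e^(-1)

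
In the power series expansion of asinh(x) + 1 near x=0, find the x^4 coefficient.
Expand to order 4: asinh(x) + 1 = -x^3/6 + x + 1 + O(x^5).
The coefficient of x^4 is 0.

Final answer: 0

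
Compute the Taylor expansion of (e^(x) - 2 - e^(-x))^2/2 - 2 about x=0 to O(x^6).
-x^5/30 + 2·x^4/3 - 2·x^3/3 + 2·x^2 - 4·x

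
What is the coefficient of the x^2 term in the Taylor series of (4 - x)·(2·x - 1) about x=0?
Expand to order 2: (4 - x)·(2·x - 1) = -2·x^2 + 9·x - 4 + O(x^3).
The coefficient of x^2 is -2.

Final answer: -2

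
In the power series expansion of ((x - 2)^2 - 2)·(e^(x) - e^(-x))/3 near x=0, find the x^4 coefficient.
Expand to order 4: ((x - 2)^2 - 2)·(e^(x) - e^(-x))/3 = -4·x^4/9 + 8·x^3/9 - 8·x^2/3 + 4·x/3 + O(x^5).
The coefficient of x^4 is -4/9.

Final answer: -4/9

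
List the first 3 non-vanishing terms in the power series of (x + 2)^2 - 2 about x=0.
x^2 + 4·x + 2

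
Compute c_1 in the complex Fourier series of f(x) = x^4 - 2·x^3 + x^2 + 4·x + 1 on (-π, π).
Compute the real Fourier coefficients first: a_1 = 44 - 8·π^2, b_1 = 32 - 4·π^2.
Then c_1 = (a_1 − i·b_1)/2 = -4·π^2 + 22 - 16·i + 2·i·π^2.

Final answer: -4·π^2 + 22 - 16·i + 2·i·π^2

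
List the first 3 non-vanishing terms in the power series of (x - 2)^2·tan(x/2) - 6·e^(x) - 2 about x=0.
-5·x^2 - 4·x - 8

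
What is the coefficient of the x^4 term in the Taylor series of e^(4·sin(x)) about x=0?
Expand to order 4: e^(4·sin(x)) = 8·x^4 + 10·x^3 + 8·x^2 + 4·x + 1 + O(x^5).
The coefficient of x^4 is 8.

Final answer: 8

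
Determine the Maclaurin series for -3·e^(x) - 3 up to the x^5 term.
-x^5/40 - x^4/8 - x^3/2 - 3·x^2/2 - 3·x - 6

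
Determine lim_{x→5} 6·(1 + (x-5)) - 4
Direct substitution at x = 5 gives 2.

Final answer: 2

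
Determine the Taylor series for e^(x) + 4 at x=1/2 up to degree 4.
e^(1/2) + 4 + e^(1/2)·(x - 1/2) + e^(1/2)·(x - 1/2)^2/2 + e^(1/2)·(x - 1/2)^3/6 + e^(1/2)·(x - 1/2)^4/24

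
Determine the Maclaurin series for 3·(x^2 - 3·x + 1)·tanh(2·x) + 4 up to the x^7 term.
-832·x^7/105 - 192·x^6/5 + 24·x^5/5 + 24·x^4 - 2·x^3 - 18·x^2 + 6·x + 4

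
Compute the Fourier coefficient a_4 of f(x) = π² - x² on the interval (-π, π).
a_4 = (1/π) ∫_{-π}^{π} f(x)·cos(4x) dx.
Evaluate the integral (use parity and integration by parts as needed): a_4 = -1/4.

Final answer: -1/4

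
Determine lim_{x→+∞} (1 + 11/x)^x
As x → +∞: this is the defining limit (1 + 11/x)^x → e^11.
Limit = e^(11).

Final answer: e^(11)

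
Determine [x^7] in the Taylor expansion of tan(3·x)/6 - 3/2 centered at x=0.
Expand to order 7: tan(3·x)/6 - 3/2 = 1377·x^7/70 + 27·x^5/5 + 3·x^3/2 + x/2 - 3/2 + O(x^8).
The coefficient of x^7 is 1377/70.

Final answer: 1377/70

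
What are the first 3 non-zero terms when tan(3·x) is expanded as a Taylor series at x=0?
162·x^5/5 + 9·x^3 + 3·x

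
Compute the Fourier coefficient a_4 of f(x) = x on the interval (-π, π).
a_4 = (1/π) ∫_{-π}^{π} f(x)·cos(4x) dx.
Evaluate the integral (use parity and integration by parts as needed): a_4 = 0.

Final answer: 0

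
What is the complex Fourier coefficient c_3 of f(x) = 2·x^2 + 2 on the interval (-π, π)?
Compute the real Fourier coefficients first: a_3 = -8/9, b_3 = 0.
Then c_3 = (a_3 − i·b_3)/2 = -4/9.

Final answer: -4/9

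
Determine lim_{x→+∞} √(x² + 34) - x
This is an ∞ − ∞ indeterminate form.
Multiply and divide by the conjugate √(x²+34) + x; the x² terms cancel, leaving 34/(√(x²+34)+x) → 0.
Limit = 0.

Final answer: 0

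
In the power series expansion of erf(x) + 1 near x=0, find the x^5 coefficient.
Expand to order 5: erf(x) + 1 = x^5/(5·√(π)) - 2·x^3/(3·√(π)) + 2·x/√(π) + 1 + O(x^6).
The coefficient of x^5 is 1/(5·√(π)).

Final answer: 1/(5·√(π))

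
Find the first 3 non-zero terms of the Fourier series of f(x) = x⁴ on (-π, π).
(48 - 8·π^2)·cos(x) + (-3 + 2·π^2)·cos(2·x) + π^4/5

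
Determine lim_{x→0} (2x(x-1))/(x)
Both numerator and denominator → 0 as x → 0; this is a 0/0 indeterminate form.
Expand each to leading order near x = 0: numerator ~ -2·x, denominator ~ x.
The limit of the ratio is -2.

Final answer: -2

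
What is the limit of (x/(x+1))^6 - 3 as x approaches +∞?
As x → +∞: x/(x+1) = 1/(1 + 1/x) → 1, and the 6th power of a limit-1 base also → 1; with the additive constant, 1 - 3 = -2.
Limit = -2.

Final answer: -2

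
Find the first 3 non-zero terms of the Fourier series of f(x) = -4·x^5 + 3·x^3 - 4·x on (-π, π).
(-1004 - 8·π^4 + 166·π^2)·sin(x) + (-23·π^2 + 77/2 + 4·π^4)·sin(2·x) + (-8·π^4/3 - 644/81 + 214·π^2/27)·sin(3·x)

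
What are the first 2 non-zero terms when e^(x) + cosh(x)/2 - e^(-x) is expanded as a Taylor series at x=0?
2·x + 1/2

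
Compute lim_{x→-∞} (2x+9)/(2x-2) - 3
Evaluate the dominant behaviour as x → -∞; each term tends to a finite value or vanishes.
Limit = -2.

Final answer: -2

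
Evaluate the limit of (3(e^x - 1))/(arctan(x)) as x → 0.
Both numerator and denominator → 0 as x → 0; this is a 0/0 indeterminate form.
Expand each to leading order near x = 0: numerator ~ 3·x, denominator ~ x.
The limit of the ratio is 3.

Final answer: 3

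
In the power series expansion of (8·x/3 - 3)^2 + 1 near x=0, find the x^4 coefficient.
Expand to order 4: (8·x/3 - 3)^2 + 1 = 64·x^2/9 - 16·x + 10 + O(x^5).
The coefficient of x^4 is 0.

Final answer: 0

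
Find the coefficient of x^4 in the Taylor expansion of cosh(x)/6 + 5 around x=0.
Expand to order 4: cosh(x)/6 + 5 = x^4/144 + x^2/12 + 31/6 + O(x^5).
The coefficient of x^4 is 1/144.

Final answer: 1/144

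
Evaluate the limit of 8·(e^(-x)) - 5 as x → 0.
Direct substitution at x = 0 gives 3.

Final answer: 3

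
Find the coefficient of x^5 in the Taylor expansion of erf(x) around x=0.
Expand to order 5: erf(x) = x^5/(5·√(π)) - 2·x^3/(3·√(π)) + 2·x/√(π) + O(x^6).
The coefficient of x^5 is 1/(5·√(π)).

Final answer: 1/(5·√(π))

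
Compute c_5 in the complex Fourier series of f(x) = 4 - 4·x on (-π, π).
Compute the real Fourier coefficients first: a_5 = 0, b_5 = -8/5.
Then c_5 = (a_5 − i·b_5)/2 = 4·i/5.

Final answer: 4·i/5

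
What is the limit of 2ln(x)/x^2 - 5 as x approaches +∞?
The quotient is an ∞/∞ indeterminate form as x → +∞.
The polynomial denominator x^2 dominates the logarithmic numerator (any positive power of x ≫ ln(x) as x → ∞), so the quotient → 0.
Adding the constant: 0 - 5 = -5. Limit = -5.

Final answer: -5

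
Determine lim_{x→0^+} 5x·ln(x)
This is a 0·∞ indeterminate form at x → 0⁺.
Rewrite the product as 5·ln(x) / x^(-1) and apply L'Hôpital, or use the standard hierarchy x^(-1) ≫ |ln x| as x → 0⁺.
The indeterminate product → 0, so the limit = 0.

Final answer: 0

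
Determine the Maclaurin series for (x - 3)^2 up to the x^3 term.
x^2 - 6·x + 9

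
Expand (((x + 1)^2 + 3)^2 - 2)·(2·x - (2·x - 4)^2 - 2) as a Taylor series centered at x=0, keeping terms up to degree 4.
6·x^4 + 80·x^3 + 16·x^2 - 36·x - 252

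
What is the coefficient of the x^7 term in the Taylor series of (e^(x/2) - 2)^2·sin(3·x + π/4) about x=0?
111361·√(2)/322560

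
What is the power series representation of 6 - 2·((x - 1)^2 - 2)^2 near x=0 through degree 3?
8·x^3 - 4·x^2 - 8·x + 4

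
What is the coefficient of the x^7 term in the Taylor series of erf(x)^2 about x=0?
Expand to order 7: erf(x)^2 = 56·x^6/(45·π) - 8·x^4/(3·π) + 4·x^2/π + O(x^8).
The coefficient of x^7 is 0.

Final answer: 0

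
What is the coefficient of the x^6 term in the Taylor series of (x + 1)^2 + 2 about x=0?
Expand to order 6: (x + 1)^2 + 2 = x^2 + 2·x + 3 + O(x^7).
The coefficient of x^6 is 0.

Final answer: 0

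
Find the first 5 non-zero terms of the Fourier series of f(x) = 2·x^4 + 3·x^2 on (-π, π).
(84 - 16·π^2)·cos(x) + (-3 + 4·π^2)·cos(2·x) + (-16·π^2/9 - 4/27)·cos(3·x) + (3/8 + π^2)·cos(4·x) + π^2 + 2·π^4/5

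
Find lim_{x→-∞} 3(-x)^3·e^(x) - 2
The product is a 0·∞ indeterminate form at x → -∞.
Rewrite the product as 3(-x)^3 / e^(-x) (an ∞/∞ form) and apply L'Hôpital, or use the standard hierarchy e^(|x|) ≫ |(-x)^3| as x → -∞.
The indeterminate product → 0, so the limit = -2.

Final answer: -2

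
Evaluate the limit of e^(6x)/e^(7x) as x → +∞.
This is an ∞/∞ indeterminate form as x → +∞.
Rewrite e^(6x)/e^(7x) = e^((6−7)x) = e^(-x); the exponent coefficient is -1 < 0 so e^(-x) → 0.
Limit = 0.

Final answer: 0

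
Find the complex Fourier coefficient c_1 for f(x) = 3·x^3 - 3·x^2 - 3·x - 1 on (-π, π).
Compute the real Fourier coefficients first: a_1 = 12, b_1 = -42 + 6·π^2.
Then c_1 = (a_1 − i·b_1)/2 = 6 - 3·i·π^2 + 21·i.

Final answer: 6 - 3·i·π^2 + 21·i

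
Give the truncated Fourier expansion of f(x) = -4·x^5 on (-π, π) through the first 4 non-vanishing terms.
(-960 - 8·π^4 + 160·π^2)·sin(x) + (-20·π^2 + 30 + 4·π^4)·sin(2·x) + (-8·π^4/3 - 320/81 + 160·π^2/27)·sin(3·x) + (-5·π^2/2 + 15/16 + 2·π^4)·sin(4·x)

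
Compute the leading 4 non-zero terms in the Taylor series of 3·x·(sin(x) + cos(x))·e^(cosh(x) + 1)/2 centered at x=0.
-x^5·e^(2)/16 + x^4·e^(2)/2 + 3·x^2·e^(2)/2 + 3·x·e^(2)/2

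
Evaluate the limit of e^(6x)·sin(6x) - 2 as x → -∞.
Evaluate the dominant behaviour as x → -∞; each term tends to a finite value or vanishes.
Limit = -2.

Final answer: -2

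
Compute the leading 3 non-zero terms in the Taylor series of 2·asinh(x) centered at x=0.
3·x^5/20 - x^3/3 + 2·x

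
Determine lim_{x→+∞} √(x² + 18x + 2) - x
This is an ∞ − ∞ indeterminate form.
Multiply and divide by the conjugate √(x²+18x + 2) + x; the x² terms cancel, leaving (18x + 2)/(√(x²+18x + 2)+x) → 18/2 = 9.
Limit = 9.

Final answer: 9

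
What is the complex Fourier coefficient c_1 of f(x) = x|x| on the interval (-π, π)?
Compute the real Fourier coefficients first: a_1 = 0, b_1 = (-8 + 2·π^2)/π.
Then c_1 = (a_1 − i·b_1)/2 = -i·π + 4·i/π.

Final answer: -i·π + 4·i/π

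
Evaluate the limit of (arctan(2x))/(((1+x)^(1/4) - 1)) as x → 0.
Both numerator and denominator → 0 as x → 0; this is a 0/0 indeterminate form.
Expand each to leading order near x = 0: numerator ~ 2·x, denominator ~ x/4.
The limit of the ratio is 8.

Final answer: 8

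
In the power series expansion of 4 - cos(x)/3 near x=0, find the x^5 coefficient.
Expand to order 5: 4 - cos(x)/3 = -x^4/72 + x^2/6 + 11/3 + O(x^6).
The coefficient of x^5 is 0.

Final answer: 0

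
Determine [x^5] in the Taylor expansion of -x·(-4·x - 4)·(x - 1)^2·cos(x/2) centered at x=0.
Expand to order 5: -x·(-4·x - 4)·(x - 1)^2·cos(x/2) = 49·x^5/96 + 9·x^4/2 - 9·x^3/2 - 4·x^2 + 4·x + O(x^6).
The coefficient of x^5 is 49/96.

Final answer: 49/96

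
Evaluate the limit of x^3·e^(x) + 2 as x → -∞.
The product is a 0·∞ indeterminate form at x → -∞.
Rewrite the product as x^3 / e^(-x) (an ∞/∞ form) and apply L'Hôpital, or use the standard hierarchy e^(|x|) ≫ |x^3| as x → -∞.
The indeterminate product → 0, so the limit = 2.

Final answer: 2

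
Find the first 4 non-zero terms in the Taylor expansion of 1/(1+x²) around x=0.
-x^6 + x^4 - x^2 + 1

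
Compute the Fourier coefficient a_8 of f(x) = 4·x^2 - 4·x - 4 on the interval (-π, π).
a_8 = (1/π) ∫_{-π}^{π} f(x)·cos(8x) dx.
Evaluate the integral (use parity and integration by parts as needed): a_8 = 1/4.

Final answer: 1/4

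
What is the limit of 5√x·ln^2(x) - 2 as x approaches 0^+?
The product is a 0·∞ indeterminate form at x → 0⁺.
Rewrite the product as 5·ln^2(x) / x^(-1/2) and apply L'Hôpital, or use the standard hierarchy x^(-1/2) ≫ |ln x|^2 as x → 0⁺.
The indeterminate product → 0, so the limit = -2.

Final answer: -2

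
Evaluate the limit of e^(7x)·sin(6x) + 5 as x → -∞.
Evaluate the dominant behaviour as x → -∞; each term tends to a finite value or vanishes.
Limit = 5.

Final answer: 5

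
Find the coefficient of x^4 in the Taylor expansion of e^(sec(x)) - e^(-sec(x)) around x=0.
Expand to order 4: e^(sec(x)) - e^(-sec(x)) = x^4·(e^(-1)/12 + e/3) + x^2·(e^(-1)/2 + e/2) - e^(-1) + e + O(x^5).
The coefficient of x^4 is e^(-1)/12 + e/3.

Final answer: e^(-1)/12 + e/3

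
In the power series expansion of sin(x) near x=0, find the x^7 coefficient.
Expand to order 7: sin(x) = -x^7/5040 + x^5/120 - x^3/6 + x + O(x^8).
The coefficient of x^7 is -1/5040.

Final answer: -1/5040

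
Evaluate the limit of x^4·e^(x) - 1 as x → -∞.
The product is a 0·∞ indeterminate form at x → -∞.
Rewrite the product as x^4 / e^(-x) (an ∞/∞ form) and apply L'Hôpital, or use the standard hierarchy e^(|x|) ≫ |x^4| as x → -∞.
The indeterminate product → 0, so the limit = -1.

Final answer: -1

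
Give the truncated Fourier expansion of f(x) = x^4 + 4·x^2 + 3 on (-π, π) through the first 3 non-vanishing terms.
(32 - 8·π^2)·cos(x) + (1 + 2·π^2)·cos(2·x) + 3 + 4·π^2/3 + π^4/5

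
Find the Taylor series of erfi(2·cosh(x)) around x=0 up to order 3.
2·x^2·e^(4)/√(π) + erfi(2)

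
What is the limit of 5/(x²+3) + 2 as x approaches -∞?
Evaluate the dominant behaviour as x → -∞; each term tends to a finite value or vanishes.
Limit = 2.

Final answer: 2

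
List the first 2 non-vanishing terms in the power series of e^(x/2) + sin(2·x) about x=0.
5·x/2 + 1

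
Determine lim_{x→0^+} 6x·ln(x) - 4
The product is a 0·∞ indeterminate form at x → 0⁺.
Rewrite the product as 6·ln(x) / x^(-1) and apply L'Hôpital, or use the standard hierarchy x^(-1) ≫ |ln x| as x → 0⁺.
The indeterminate product → 0, so the limit = -4.

Final answer: -4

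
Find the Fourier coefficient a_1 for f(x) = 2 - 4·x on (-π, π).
a_1 = (1/π) ∫_{-π}^{π} f(x)·cos(1x) dx.
Evaluate the integral (use parity and integration by parts as needed): a_1 = 0.

Final answer: 0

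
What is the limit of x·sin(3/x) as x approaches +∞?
As x → +∞: let u = 3/x → 0⁺; then x·sin(3/x) = 3·sin(u)/u → 3·1 = 3.
Limit = 3.

Final answer: 3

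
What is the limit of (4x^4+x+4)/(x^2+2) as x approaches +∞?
This is an ∞/∞ indeterminate form as x → +∞.
Divide numerator and denominator by x^4 and let the lower-order terms vanish; the numerator's degree 4 exceeds the denominator's degree 2, so the quotient diverges.
Limit = ∞.

Final answer: ∞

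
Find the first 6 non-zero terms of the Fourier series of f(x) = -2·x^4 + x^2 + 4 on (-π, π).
(-100 + 16·π^2)·cos(x) + (7 - 4·π^2)·cos(2·x) + (-44/27 + 16·π^2/9)·cos(3·x) + (5/8 - π^2)·cos(4·x) + (-196/625 + 16·π^2/25)·cos(5·x) - 2·π^4/5 + π^2/3 + 4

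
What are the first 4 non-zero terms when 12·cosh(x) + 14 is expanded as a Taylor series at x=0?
x^6/60 + x^4/2 + 6·x^2 + 26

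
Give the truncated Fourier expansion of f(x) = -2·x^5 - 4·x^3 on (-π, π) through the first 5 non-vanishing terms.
(-432 - 4·π^4 + 72·π^2)·sin(x) + (-6·π^2 + 9 + 2·π^4)·sin(2·x) + (-4·π^4/3 - 16/81 + 8·π^2/27)·sin(3·x) + (-9/32 + 3·π^2/4 + π^4)·sin(4·x) + (-4·π^4/5 - 24·π^2/25 + 144/625)·sin(5·x)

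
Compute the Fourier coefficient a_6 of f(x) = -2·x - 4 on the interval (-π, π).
a_6 = (1/π) ∫_{-π}^{π} f(x)·cos(6x) dx.
Evaluate the integral (use parity and integration by parts as needed): a_6 = 0.

Final answer: 0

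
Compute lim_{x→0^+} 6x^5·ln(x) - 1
The product is a 0·∞ indeterminate form at x → 0⁺.
Rewrite the product as 6·ln(x) / x^(-5) and apply L'Hôpital, or use the standard hierarchy x^(-5) ≫ |ln x| as x → 0⁺.
The indeterminate product → 0, so the limit = -1.

Final answer: -1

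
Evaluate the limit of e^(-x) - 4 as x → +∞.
Evaluate the dominant behaviour as x → +∞; each term tends to a finite value or vanishes.
Limit = -4.

Final answer: -4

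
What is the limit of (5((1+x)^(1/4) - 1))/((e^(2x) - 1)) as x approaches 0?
Both numerator and denominator → 0 as x → 0; this is a 0/0 indeterminate form.
Expand each to leading order near x = 0: numerator ~ 5·x/4, denominator ~ 2·x.
The limit of the ratio is 5/8.

Final answer: 5/8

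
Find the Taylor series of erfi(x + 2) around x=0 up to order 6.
106·x^6·e^(4)/(15·√(π)) + 23·x^5·e^(4)/(3·√(π)) + 22·x^4·e^(4)/(3·√(π)) + 6·x^3·e^(4)/√(π) + 4·x^2·e^(4)/√(π) + 2·x·e^(4)/√(π) + erfi(2)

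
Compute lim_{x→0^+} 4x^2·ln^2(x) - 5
The product is a 0·∞ indeterminate form at x → 0⁺.
Rewrite the product as 4·ln^2(x) / x^(-2) and apply L'Hôpital, or use the standard hierarchy x^(-2) ≫ |ln x|^2 as x → 0⁺.
The indeterminate product → 0, so the limit = -5.

Final answer: -5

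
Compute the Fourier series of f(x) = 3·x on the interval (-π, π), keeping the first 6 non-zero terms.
6·sin(x) - 3·sin(2·x) + 2·sin(3·x) - 3·sin(4·x)/2 + 6·sin(5·x)/5 - sin(6·x)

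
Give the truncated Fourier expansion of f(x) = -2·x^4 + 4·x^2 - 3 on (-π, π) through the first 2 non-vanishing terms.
(-112 + 16·π^2)·cos(x) - 2·π^4/5 - 3 + 4·π^2/3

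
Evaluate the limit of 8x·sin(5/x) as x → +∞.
As x → +∞: let u = 5/x → 0⁺; then 8·x·sin(5/x) = 8·5·sin(u)/u → 8·5·1 = 40.
Limit = 40.

Final answer: 40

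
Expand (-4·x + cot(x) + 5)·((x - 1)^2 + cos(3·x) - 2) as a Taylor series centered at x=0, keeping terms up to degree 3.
445·x^3/24 - 53·x^2/6 - 27·x/2 - 2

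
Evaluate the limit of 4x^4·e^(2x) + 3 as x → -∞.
The product is a 0·∞ indeterminate form at x → -∞.
Rewrite the product as 4x^4 / e^(-2x) (an ∞/∞ form) and apply L'Hôpital, or use the standard hierarchy e^(2|x|) ≫ |x^4| as x → -∞.
The indeterminate product → 0, so the limit = 3.

Final answer: 3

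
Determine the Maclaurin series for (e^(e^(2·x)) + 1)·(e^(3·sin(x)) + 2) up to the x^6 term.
x^6·(-83/80 + 13877·e/80) + x^5·(-1/5 + 2423·e/20) + x^4·(15/8 + 623·e/8) + x^3·(4 + 45·e) + x^2·(9/2 + 45·e/2) + x·(3 + 9·e) + 3 + 3·e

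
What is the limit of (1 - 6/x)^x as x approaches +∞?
As x → +∞: this is the defining limit (1 - 6/x)^x → e^(-6).
Limit = e^(-6).

Final answer: e^(-6)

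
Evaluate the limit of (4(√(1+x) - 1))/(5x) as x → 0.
Both numerator and denominator → 0 as x → 0; this is a 0/0 indeterminate form.
Expand each to leading order near x = 0: numerator ~ 2·x, denominator ~ 5·x.
The limit of the ratio is 2/5.

Final answer: 2/5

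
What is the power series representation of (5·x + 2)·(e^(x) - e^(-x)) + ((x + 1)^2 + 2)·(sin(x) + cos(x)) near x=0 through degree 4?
23·x^4/24 + x^3/6 + 23·x^2/2 + 9·x + 3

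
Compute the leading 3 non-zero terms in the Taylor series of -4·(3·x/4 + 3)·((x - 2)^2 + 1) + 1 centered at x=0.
-3·x^3 + 33·x - 59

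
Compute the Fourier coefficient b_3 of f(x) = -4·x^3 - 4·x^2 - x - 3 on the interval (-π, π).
b_3 = (1/π) ∫_{-π}^{π} f(x)·sin(3x) dx.
Evaluate the integral (use parity and integration by parts as needed): b_3 = 10/9 - 8·π^2/3.

Final answer: 10/9 - 8·π^2/3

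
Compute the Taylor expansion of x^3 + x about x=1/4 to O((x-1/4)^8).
17/64 + 19·(x - 1/4)/16 + 3·(x - 1/4)^2/4 + (x - 1/4)^3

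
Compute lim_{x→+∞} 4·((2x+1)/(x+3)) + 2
Evaluate the dominant behaviour as x → +∞; each term tends to a finite value or vanishes.
Limit = 10.

Final answer: 10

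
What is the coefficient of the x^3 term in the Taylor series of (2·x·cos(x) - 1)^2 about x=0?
Expand to order 3: (2·x·cos(x) - 1)^2 = 2·x^3 + 4·x^2 - 4·x + 1 + O(x^4).
The coefficient of x^3 is 2.

Final answer: 2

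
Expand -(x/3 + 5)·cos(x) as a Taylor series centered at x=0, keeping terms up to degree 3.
x^3/6 + 5·x^2/2 - x/3 - 5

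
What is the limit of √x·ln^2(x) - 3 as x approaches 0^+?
The product is a 0·∞ indeterminate form at x → 0⁺.
Rewrite the product as ln^2(x) / x^(-1/2) and apply L'Hôpital, or use the standard hierarchy x^(-1/2) ≫ |ln x|^2 as x → 0⁺.
The indeterminate product → 0, so the limit = -3.

Final answer: -3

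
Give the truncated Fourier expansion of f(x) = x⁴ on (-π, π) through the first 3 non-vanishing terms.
(48 - 8·π^2)·cos(x) + (-3 + 2·π^2)·cos(2·x) + π^4/5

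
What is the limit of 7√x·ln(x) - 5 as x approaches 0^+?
The product is a 0·∞ indeterminate form at x → 0⁺.
Rewrite the product as 7·ln(x) / x^(-1/2) and apply L'Hôpital, or use the standard hierarchy x^(-1/2) ≫ |ln x| as x → 0⁺.
The indeterminate product → 0, so the limit = -5.

Final answer: -5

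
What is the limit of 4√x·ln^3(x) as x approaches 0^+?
This is a 0·∞ indeterminate form at x → 0⁺.
Rewrite the product as 4·ln^3(x) / x^(-1/2) and apply L'Hôpital, or use the standard hierarchy x^(-1/2) ≫ |ln x|^3 as x → 0⁺.
The indeterminate product → 0, so the limit = 0.

Final answer: 0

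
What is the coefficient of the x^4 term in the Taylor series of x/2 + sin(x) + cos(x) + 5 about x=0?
Expand to order 4: x/2 + sin(x) + cos(x) + 5 = x^4/24 - x^3/6 - x^2/2 + 3·x/2 + 6 + O(x^5).
The coefficient of x^4 is 1/24.

Final answer: 1/24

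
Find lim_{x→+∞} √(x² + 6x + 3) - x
As x → +∞: multiply by the conjugate to get (6x+3)/(√(x²+6x+3)+x); the denominator ~ 2x, so the limit is 6/2 = 3.
Limit = 3.

Final answer: 3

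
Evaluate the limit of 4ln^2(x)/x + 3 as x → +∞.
The quotient is an ∞/∞ indeterminate form as x → +∞.
The polynomial denominator x dominates the logarithmic numerator (any positive power of x ≫ ln^2(x) as x → ∞), so the quotient → 0.
Adding the constant: 0 + 3 = 3. Limit = 3.

Final answer: 3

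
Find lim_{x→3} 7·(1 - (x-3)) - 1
Direct substitution at x = 3 gives 6.

Final answer: 6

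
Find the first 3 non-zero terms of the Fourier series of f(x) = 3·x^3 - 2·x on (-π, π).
(-40 + 6·π^2)·sin(x) + (13/2 - 3·π^2)·sin(2·x) + (-8/3 + 2·π^2)·sin(3·x)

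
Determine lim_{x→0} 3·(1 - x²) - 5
Direct substitution at x = 0 gives -2.

Final answer: -2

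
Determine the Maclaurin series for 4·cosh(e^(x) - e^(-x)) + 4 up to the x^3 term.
8·x^2 + 8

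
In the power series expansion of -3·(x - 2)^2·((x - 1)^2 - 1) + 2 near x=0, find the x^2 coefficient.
Expand to order 2: -3·(x - 2)^2·((x - 1)^2 - 1) + 2 = -36·x^2 + 24·x + 2 + O(x^3).
The coefficient of x^2 is -36.

Final answer: -36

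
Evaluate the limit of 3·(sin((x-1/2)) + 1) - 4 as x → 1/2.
Direct substitution at x = 1/2 gives -1.

Final answer: -1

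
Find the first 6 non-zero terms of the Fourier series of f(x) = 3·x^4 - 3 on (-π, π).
(144 - 24·π^2)·cos(x) + (-9 + 6·π^2)·cos(2·x) + (16/9 - 8·π^2/3)·cos(3·x) + (-9/16 + 3·π^2/2)·cos(4·x) + (144/625 - 24·π^2/25)·cos(5·x) - 3 + 3·π^4/5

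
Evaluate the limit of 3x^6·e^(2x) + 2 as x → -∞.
The product is a 0·∞ indeterminate form at x → -∞.
Rewrite the product as 3x^6 / e^(-2x) (an ∞/∞ form) and apply L'Hôpital, or use the standard hierarchy e^(2|x|) ≫ |x^6| as x → -∞.
The indeterminate product → 0, so the limit = 2.

Final answer: 2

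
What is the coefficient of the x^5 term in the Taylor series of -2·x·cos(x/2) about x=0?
Expand to order 5: -2·x·cos(x/2) = -x^5/192 + x^3/4 - 2·x + O(x^6).
The coefficient of x^5 is -1/192.

Final answer: -1/192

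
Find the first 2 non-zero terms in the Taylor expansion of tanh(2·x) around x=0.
-8·x^3/3 + 2·x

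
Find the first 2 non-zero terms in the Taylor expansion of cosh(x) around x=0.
x^2/2 + 1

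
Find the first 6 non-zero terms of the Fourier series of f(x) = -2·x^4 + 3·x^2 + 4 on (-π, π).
(-108 + 16·π^2)·cos(x) + (9 - 4·π^2)·cos(2·x) + (-68/27 + 16·π^2/9)·cos(3·x) + (9/8 - π^2)·cos(4·x) + (-396/625 + 16·π^2/25)·cos(5·x) - 2·π^4/5 + 4 + π^2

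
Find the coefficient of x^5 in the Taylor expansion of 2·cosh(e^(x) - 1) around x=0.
Expand to order 5: 2·cosh(e^(x) - 1) = 5·x^5/12 + 2·x^4/3 + x^3 + x^2 + 2 + O(x^6).
The coefficient of x^5 is 5/12.

Final answer: 5/12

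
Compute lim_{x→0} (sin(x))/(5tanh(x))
Both numerator and denominator → 0 as x → 0; this is a 0/0 indeterminate form.
Expand each to leading order near x = 0: numerator ~ x, denominator ~ 5·x.
The limit of the ratio is 1/5.

Final answer: 1/5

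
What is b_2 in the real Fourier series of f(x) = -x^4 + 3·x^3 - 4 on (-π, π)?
b_2 = (1/π) ∫_{-π}^{π} f(x)·sin(2x) dx.
Evaluate the integral (use parity and integration by parts as needed): b_2 = 9/2 - 3·π^2.

Final answer: 9/2 - 3·π^2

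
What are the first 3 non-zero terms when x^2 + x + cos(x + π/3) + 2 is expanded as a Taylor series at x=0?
3·x^2/4 + x·(1 - √(3)/2) + 5/2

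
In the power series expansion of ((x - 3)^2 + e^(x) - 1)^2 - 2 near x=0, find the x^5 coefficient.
Expand to order 5: ((x - 3)^2 + e^(x) - 1)^2 - 2 = 7·x^5/30 + 4·x^4/3 - 12·x^3 + 52·x^2 - 90·x + 79 + O(x^6).
The coefficient of x^5 is 7/30.

Final answer: 7/30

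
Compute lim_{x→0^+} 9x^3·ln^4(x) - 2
The product is a 0·∞ indeterminate form at x → 0⁺.
Rewrite the product as 9·ln^4(x) / x^(-3) and apply L'Hôpital, or use the standard hierarchy x^(-3) ≫ |ln x|^4 as x → 0⁺.
The indeterminate product → 0, so the limit = -2.

Final answer: -2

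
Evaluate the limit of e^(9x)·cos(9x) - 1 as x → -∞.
Evaluate the dominant behaviour as x → -∞; each term tends to a finite value or vanishes.
Limit = -1.

Final answer: -1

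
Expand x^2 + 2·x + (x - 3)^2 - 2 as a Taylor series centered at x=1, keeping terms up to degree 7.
5 + 2·(x - 1)^2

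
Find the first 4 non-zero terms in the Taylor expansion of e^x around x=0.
x^3/6 + x^2/2 + x + 1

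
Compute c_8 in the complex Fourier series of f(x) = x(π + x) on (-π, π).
Compute the real Fourier coefficients first: a_8 = 1/16, b_8 = -π/4.
Then c_8 = (a_8 − i·b_8)/2 = 1/32 + i·π/8.

Final answer: 1/32 + i·π/8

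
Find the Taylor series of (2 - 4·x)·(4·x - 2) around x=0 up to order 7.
-16·x^2 + 16·x - 4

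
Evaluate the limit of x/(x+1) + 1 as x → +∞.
Evaluate the dominant behaviour as x → +∞; each term tends to a finite value or vanishes.
Limit = 2.

Final answer: 2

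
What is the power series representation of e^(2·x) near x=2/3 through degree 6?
e^(4/3) + 2·e^(4/3)·(x - 2/3) + 2·e^(4/3)·(x - 2/3)^2 + 4·e^(4/3)·(x - 2/3)^3/3 + 2·e^(4/3)·(x - 2/3)^4/3 + 4·e^(4/3)·(x - 2/3)^5/15 + 4·e^(4/3)·(x - 2/3)^6/45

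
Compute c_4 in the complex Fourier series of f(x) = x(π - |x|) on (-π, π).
Compute the real Fourier coefficients first: a_4 = 0, b_4 = 0.
Then c_4 = (a_4 − i·b_4)/2 = 0.

Final answer: 0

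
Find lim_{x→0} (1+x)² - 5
Direct substitution at x = 0 gives -4.

Final answer: -4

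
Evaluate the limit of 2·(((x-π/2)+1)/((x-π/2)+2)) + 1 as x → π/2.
Direct substitution at x = π/2 gives 2.

Final answer: 2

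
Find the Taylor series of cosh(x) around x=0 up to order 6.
x^6/720 + x^4/24 + x^2/2 + 1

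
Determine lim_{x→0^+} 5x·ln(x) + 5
The product is a 0·∞ indeterminate form at x → 0⁺.
Rewrite the product as 5·ln(x) / x^(-1) and apply L'Hôpital, or use the standard hierarchy x^(-1) ≫ |ln x| as x → 0⁺.
The indeterminate product → 0, so the limit = 5.

Final answer: 5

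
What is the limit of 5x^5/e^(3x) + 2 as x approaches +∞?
The quotient is an ∞/∞ indeterminate form as x → +∞.
The exponential denominator e^(3x) dominates the polynomial numerator (e^x ≫ x^5 as x → ∞), so the quotient → 0.
Adding the constant: 0 + 2 = 2. Limit = 2.

Final answer: 2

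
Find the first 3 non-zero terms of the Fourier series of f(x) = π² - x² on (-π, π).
4·cos(x) - cos(2·x) + 2·π^2/3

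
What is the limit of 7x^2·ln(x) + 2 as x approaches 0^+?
The product is a 0·∞ indeterminate form at x → 0⁺.
Rewrite the product as 7·ln(x) / x^(-2) and apply L'Hôpital, or use the standard hierarchy x^(-2) ≫ |ln x| as x → 0⁺.
The indeterminate product → 0, so the limit = 2.

Final answer: 2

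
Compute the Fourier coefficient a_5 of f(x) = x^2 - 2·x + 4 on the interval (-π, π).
a_5 = (1/π) ∫_{-π}^{π} f(x)·cos(5x) dx.
Evaluate the integral (use parity and integration by parts as needed): a_5 = -4/25.

Final answer: -4/25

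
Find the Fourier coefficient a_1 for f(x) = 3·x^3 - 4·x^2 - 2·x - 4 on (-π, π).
a_1 = (1/π) ∫_{-π}^{π} f(x)·cos(1x) dx.
Evaluate the integral (use parity and integration by parts as needed): a_1 = 16.

Final answer: 16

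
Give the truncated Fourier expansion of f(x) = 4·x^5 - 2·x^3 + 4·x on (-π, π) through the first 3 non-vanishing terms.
(-164·π^2 + 8·π^4 + 992)·sin(x) + (-4·π^4 - 37 + 22·π^2)·sin(2·x) + (-196·π^2/27 + 608/81 + 8·π^4/3)·sin(3·x)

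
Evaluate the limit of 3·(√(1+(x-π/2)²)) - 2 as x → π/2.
Direct substitution at x = π/2 gives 1.

Final answer: 1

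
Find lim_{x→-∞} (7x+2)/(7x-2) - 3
Evaluate the dominant behaviour as x → -∞; each term tends to a finite value or vanishes.
Limit = -2.

Final answer: -2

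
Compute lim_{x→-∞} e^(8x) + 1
Evaluate the dominant behaviour as x → -∞; each term tends to a finite value or vanishes.
Limit = 1.

Final answer: 1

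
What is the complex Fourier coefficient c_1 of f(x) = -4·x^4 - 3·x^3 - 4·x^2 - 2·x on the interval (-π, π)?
Compute the real Fourier coefficients first: a_1 = -176 + 32·π^2, b_1 = 32 - 6·π^2.
Then c_1 = (a_1 − i·b_1)/2 = -88 + 16·π^2 - 16·i + 3·i·π^2.

Final answer: -88 + 16·π^2 - 16·i + 3·i·π^2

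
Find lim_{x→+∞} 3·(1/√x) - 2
Evaluate the dominant behaviour as x → +∞; each term tends to a finite value or vanishes.
Limit = -2.

Final answer: -2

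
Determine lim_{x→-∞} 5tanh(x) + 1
Evaluate the dominant behaviour as x → -∞; each term tends to a finite value or vanishes.
Limit = -4.

Final answer: -4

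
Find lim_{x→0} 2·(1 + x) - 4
Direct substitution at x = 0 gives -2.

Final answer: -2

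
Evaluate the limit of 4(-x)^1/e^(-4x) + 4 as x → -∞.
The quotient is an ∞/∞ indeterminate form as x → -∞.
Compare growth rates of the dominant terms (exponentials ≫ polynomials ≫ logarithms), or apply L'Hôpital's rule; the quotient → 0.
Adding the constant: 0 + 4 = 4. Limit = 4.

Final answer: 4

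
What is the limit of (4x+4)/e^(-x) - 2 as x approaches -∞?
The quotient is an ∞/∞ indeterminate form as x → -∞.
Compare growth rates of the dominant terms (exponentials ≫ polynomials ≫ logarithms), or apply L'Hôpital's rule; the quotient → 0.
Adding the constant: 0 - 2 = -2. Limit = -2.

Final answer: -2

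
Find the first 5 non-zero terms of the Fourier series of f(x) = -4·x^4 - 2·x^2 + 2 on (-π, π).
(-184 + 32·π^2)·cos(x) + (10 - 8·π^2)·cos(2·x) + (-40/27 + 32·π^2/9)·cos(3·x) + (1/4 - 2·π^2)·cos(4·x) - 4·π^4/5 - 2·π^2/3 + 2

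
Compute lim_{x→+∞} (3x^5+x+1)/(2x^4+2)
This is an ∞/∞ indeterminate form as x → +∞.
Divide numerator and denominator by x^5 and let the lower-order terms vanish; the numerator's degree 5 exceeds the denominator's degree 4, so the quotient diverges.
Limit = ∞.

Final answer: ∞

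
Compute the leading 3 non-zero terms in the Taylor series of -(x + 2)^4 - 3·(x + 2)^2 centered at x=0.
-27·x^2 - 44·x - 28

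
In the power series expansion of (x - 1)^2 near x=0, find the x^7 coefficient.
Expand to order 7: (x - 1)^2 = x^2 - 2·x + 1 + O(x^8).
The coefficient of x^7 is 0.

Final answer: 0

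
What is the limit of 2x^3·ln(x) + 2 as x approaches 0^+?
The product is a 0·∞ indeterminate form at x → 0⁺.
Rewrite the product as 2·ln(x) / x^(-3) and apply L'Hôpital, or use the standard hierarchy x^(-3) ≫ |ln x| as x → 0⁺.
The indeterminate product → 0, so the limit = 2.

Final answer: 2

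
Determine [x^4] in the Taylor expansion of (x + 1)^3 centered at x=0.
Expand to order 4: (x + 1)^3 = x^3 + 3·x^2 + 3·x + 1 + O(x^5).
The coefficient of x^4 is 0.

Final answer: 0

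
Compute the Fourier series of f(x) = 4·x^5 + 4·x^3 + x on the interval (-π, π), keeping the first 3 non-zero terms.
(-152·π^2 + 8·π^4 + 914)·sin(x) + (-4·π^4 - 25 + 16·π^2)·sin(2·x) + (-88·π^2/27 + 230/81 + 8·π^4/3)·sin(3·x)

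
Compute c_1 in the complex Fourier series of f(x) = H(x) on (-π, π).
Compute the real Fourier coefficients first: a_1 = 0, b_1 = 2/π.
Then c_1 = (a_1 − i·b_1)/2 = -i/π.

Final answer: -i/π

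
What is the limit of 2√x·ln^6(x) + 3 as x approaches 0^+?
The product is a 0·∞ indeterminate form at x → 0⁺.
Rewrite the product as 2·ln^6(x) / x^(-1/2) and apply L'Hôpital, or use the standard hierarchy x^(-1/2) ≫ |ln x|^6 as x → 0⁺.
The indeterminate product → 0, so the limit = 3.

Final answer: 3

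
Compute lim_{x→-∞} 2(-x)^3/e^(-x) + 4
The quotient is an ∞/∞ indeterminate form as x → -∞.
Compare growth rates of the dominant terms (exponentials ≫ polynomials ≫ logarithms), or apply L'Hôpital's rule; the quotient → 0.
Adding the constant: 0 + 4 = 4. Limit = 4.

Final answer: 4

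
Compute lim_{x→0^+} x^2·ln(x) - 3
The product is a 0·∞ indeterminate form at x → 0⁺.
Rewrite the product as ln(x) / x^(-2) and apply L'Hôpital, or use the standard hierarchy x^(-2) ≫ |ln x| as x → 0⁺.
The indeterminate product → 0, so the limit = -3.

Final answer: -3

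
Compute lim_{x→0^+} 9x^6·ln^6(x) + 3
The product is a 0·∞ indeterminate form at x → 0⁺.
Rewrite the product as 9·ln^6(x) / x^(-6) and apply L'Hôpital, or use the standard hierarchy x^(-6) ≫ |ln x|^6 as x → 0⁺.
The indeterminate product → 0, so the limit = 3.

Final answer: 3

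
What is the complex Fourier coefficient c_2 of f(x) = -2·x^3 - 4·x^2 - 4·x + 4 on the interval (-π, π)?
Compute the real Fourier coefficients first: a_2 = -4, b_2 = 1 + 2·π^2.
Then c_2 = (a_2 − i·b_2)/2 = -2 - i·π^2 - i/2.

Final answer: -2 - i·π^2 - i/2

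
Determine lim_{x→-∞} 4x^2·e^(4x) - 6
The product is a 0·∞ indeterminate form at x → -∞.
Rewrite the product as 4x^2 / e^(-4x) (an ∞/∞ form) and apply L'Hôpital, or use the standard hierarchy e^(4|x|) ≫ |x^2| as x → -∞.
The indeterminate product → 0, so the limit = -6.

Final answer: -6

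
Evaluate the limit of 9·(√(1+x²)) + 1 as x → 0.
Direct substitution at x = 0 gives 10.

Final answer: 10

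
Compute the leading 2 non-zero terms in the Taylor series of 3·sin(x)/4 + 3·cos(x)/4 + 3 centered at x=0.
3·x/4 + 15/4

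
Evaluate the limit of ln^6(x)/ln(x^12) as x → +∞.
This is an ∞/∞ indeterminate form as x → +∞.
Write ln(x^12) = 12·ln(x), reducing the quotient to ln^5(x)/12 → ∞.
Limit = ∞.

Final answer: ∞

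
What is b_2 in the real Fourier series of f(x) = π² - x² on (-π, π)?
b_2 = (1/π) ∫_{-π}^{π} f(x)·sin(2x) dx.
Evaluate the integral (use parity and integration by parts as needed): b_2 = 0.

Final answer: 0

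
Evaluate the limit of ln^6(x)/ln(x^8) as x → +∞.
This is an ∞/∞ indeterminate form as x → +∞.
Write ln(x^8) = 8·ln(x), reducing the quotient to ln^5(x)/8 → ∞.
Limit = ∞.

Final answer: ∞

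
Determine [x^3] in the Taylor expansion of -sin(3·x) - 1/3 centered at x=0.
Expand to order 3: -sin(3·x) - 1/3 = 9·x^3/2 - 3·x - 1/3 + O(x^4).
The coefficient of x^3 is 9/2.

Final answer: 9/2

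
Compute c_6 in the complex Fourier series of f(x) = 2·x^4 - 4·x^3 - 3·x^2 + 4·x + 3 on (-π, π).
Compute the real Fourier coefficients first: a_6 = -11/27 + 4·π^2/9, b_6 = -14/9 + 4·π^2/3.
Then c_6 = (a_6 − i·b_6)/2 = -11/54 + 2·π^2/9 - 2·i·π^2/3 + 7·i/9.

Final answer: -11/54 + 2·π^2/9 - 2·i·π^2/3 + 7·i/9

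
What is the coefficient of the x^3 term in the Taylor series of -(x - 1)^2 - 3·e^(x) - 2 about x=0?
Expand to order 3: -(x - 1)^2 - 3·e^(x) - 2 = -x^3/2 - 5·x^2/2 - x - 6 + O(x^4).
The coefficient of x^3 is -1/2.

Final answer: -1/2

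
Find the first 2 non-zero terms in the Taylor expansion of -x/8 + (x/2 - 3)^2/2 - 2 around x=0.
5/2 - 13·x/8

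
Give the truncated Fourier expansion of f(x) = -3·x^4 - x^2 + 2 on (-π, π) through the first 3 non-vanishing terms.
(-140 + 24·π^2)·cos(x) + (8 - 6·π^2)·cos(2·x) - 3·π^4/5 - π^2/3 + 2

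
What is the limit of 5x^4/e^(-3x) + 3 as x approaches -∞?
The quotient is an ∞/∞ indeterminate form as x → -∞.
Compare growth rates of the dominant terms (exponentials ≫ polynomials ≫ logarithms), or apply L'Hôpital's rule; the quotient → 0.
Adding the constant: 0 + 3 = 3. Limit = 3.

Final answer: 3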